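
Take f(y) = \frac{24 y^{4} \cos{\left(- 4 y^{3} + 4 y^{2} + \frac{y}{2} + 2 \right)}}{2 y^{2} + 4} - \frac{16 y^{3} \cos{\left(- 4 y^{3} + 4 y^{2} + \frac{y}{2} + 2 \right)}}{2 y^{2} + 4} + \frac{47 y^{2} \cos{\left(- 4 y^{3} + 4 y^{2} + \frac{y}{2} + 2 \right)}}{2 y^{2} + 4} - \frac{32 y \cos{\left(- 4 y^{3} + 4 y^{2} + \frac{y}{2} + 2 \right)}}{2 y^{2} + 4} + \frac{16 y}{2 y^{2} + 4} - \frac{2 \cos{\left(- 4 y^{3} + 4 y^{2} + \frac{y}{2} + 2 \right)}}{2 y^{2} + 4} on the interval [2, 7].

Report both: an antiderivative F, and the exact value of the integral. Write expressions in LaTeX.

Antiderivative: F(y) = 4 \log{\left(y^{2} + 2 \right)} - \sin{\left(- 4 y^{3} + 4 y^{2} + \frac{y}{2} + 2 \right)}; value = - 4 \log{\left(6 \right)} - \sin{\left(13 \right)} + \sin{\left(\frac{2341}{2} \right)} + 4 \log{\left(51 \right)}

Integrate term by term and add the pieces.
F(y) = 4 \log{\left(y^{2} + 2 \right)} - \sin{\left(- 4 y^{3} + 4 y^{2} + \frac{y}{2} + 2 \right)} is an antiderivative of f.
Check: d/dy[4 \log{\left(y^{2} + 2 \right)} - \sin{\left(- 4 y^{3} + 4 y^{2} + \frac{y}{2} + 2 \right)}] = \frac{24 y^{4} \cos{\left(- 4 y^{3} + 4 y^{2} + \frac{y}{2} + 2 \right)} - 16 y^{3} \cos{\left(- 4 y^{3} + 4 y^{2} + \frac{y}{2} + 2 \right)} + 47 y^{2} \cos{\left(- 4 y^{3} + 4 y^{2} + \frac{y}{2} + 2 \right)} - 32 y \cos{\left(- 4 y^{3} + 4 y^{2} + \frac{y}{2} + 2 \right)} + 16 y - 2 \cos{\left(- 4 y^{3} + 4 y^{2} + \frac{y}{2} + 2 \right)}}{2 y^{2} + 4}, which equals f(y).
F(7) = \sin{\left(\frac{2341}{2} \right)} + 4 \log{\left(51 \right)}; F(2) = \sin{\left(13 \right)} + 4 \log{\left(6 \right)}.
Integral = F(7) - F(2) = - 4 \log{\left(6 \right)} - \sin{\left(13 \right)} + \sin{\left(\frac{2341}{2} \right)} + 4 \log{\left(51 \right)}.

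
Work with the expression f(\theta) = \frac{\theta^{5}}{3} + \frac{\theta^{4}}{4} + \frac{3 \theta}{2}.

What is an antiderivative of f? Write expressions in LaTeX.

An antiderivative is F(\theta) = \frac{\theta^{6}}{18} + \frac{\theta^{5}}{20} + \frac{3 \theta^{2}}{4}.

The integrand splits into summands that can be handled one at a time.
Check: d/d\theta[\frac{\theta^{6}}{18} + \frac{\theta^{5}}{20} + \frac{3 \theta^{2}}{4}] = \frac{\theta^{5}}{3} + \frac{\theta^{4}}{4} + \frac{3 \theta}{2} = f(\theta).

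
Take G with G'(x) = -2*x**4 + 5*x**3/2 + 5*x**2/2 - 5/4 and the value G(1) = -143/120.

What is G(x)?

G(x) = (-48*x**5 + 75*x**4 + 100*x**3 - 150*x - 120)/120

Integrate term by term and add the pieces.
A general antiderivative is -2*x**5/5 + 5*x**4/8 + 5*x**3/6 - 5*x/4 + C.
The condition gives C = -143/120 - (-23/120) = -1.
So G(x) = (-48*x**5 + 75*x**4 + 100*x**3 - 150*x - 120)/120.
Check: d/dx[(-48*x**5 + 75*x**4 + 100*x**3 - 150*x - 120)/120] = -2*x**4 + 5*x**3/2 + 5*x**2/2 - 5/4 = G'(x).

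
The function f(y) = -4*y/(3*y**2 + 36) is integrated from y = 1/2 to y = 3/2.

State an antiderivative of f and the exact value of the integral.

Antiderivative: F(y) = -2*log(y**2/2 + 6)/3; value = -2*log(57/8)/3 + 2*log(49/8)/3

The substitution u = y**2/2 + 6 works: f is exactly (dF/du)*(du/dy) for that inner function.
F(y) = -2*log(y**2/2 + 6)/3 is an antiderivative of f.
Check: d/dy[-2*log(y**2/2 + 6)/3] = -4*y/(3*y**2 + 36) = f(y).
F(3/2) = -2*log(57/8)/3; F(1/2) = -2*log(49/8)/3.
Integral = F(3/2) - F(1/2) = -2*log(57/8)/3 + 2*log(49/8)/3.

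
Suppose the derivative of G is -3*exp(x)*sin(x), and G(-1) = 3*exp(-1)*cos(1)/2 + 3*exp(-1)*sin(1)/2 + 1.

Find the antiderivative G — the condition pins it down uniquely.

Since d/dx undoes antidifferentiation here, G(x) must give back the stated G'(x).
A general antiderivative is -3*exp(x)*sin(x)/2 + 3*exp(x)*cos(x)/2 + C.
The condition gives C = 3*exp(-1)*cos(1)/2 + 3*exp(-1)*sin(1)/2 + 1 - (3*exp(-1)*cos(1)/2 + 3*exp(-1)*sin(1)/2) = 1.
So G(x) = (-3*exp(x)*sin(x) + 3*exp(x)*cos(x) + 2)/2.
Check: d/dx[(-3*exp(x)*sin(x) + 3*exp(x)*cos(x) + 2)/2] = -3*exp(x)*sin(x) = G'(x).

G(x) = (-3*exp(x)*sin(x) + 3*exp(x)*cos(x) + 2)/2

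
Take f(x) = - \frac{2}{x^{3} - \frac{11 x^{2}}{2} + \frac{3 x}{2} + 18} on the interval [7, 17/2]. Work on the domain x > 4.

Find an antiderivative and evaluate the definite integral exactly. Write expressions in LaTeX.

Antiderivative: F(x) = - \frac{4 \log{\left(x - 4 \right)}}{11} + \frac{4 \log{\left(x - 3 \right)}}{9} - \frac{8 \log{\left(x + \frac{3}{2} \right)}}{99}; value = - \frac{4 \log{\left(4 \right)}}{9} - \frac{4 \log{\left(\frac{9}{2} \right)}}{11} - \frac{8 \log{\left(10 \right)}}{99} + \frac{8 \log{\left(\frac{17}{2} \right)}}{99} + \frac{4 \log{\left(3 \right)}}{11} + \frac{4 \log{\left(\frac{11}{2} \right)}}{9}

Factor the denominator (\left(x - 4\right) \left(x - 3\right) \left(2 x + 3\right)) and decompose: f = - \frac{16}{99 \left(2 x + 3\right)} + \frac{4}{9 \left(x - 3\right)} - \frac{4}{11 \left(x - 4\right)}; each piece integrates to a log, atan, or power term.
F(x) = - \frac{4 \log{\left(x - 4 \right)}}{11} + \frac{4 \log{\left(x - 3 \right)}}{9} - \frac{8 \log{\left(x + \frac{3}{2} \right)}}{99} is an antiderivative of f.
Check: d/dx[- \frac{4 \log{\left(x - 4 \right)}}{11} + \frac{4 \log{\left(x - 3 \right)}}{9} - \frac{8 \log{\left(x + \frac{3}{2} \right)}}{99}] = - \frac{4}{2 x^{3} - 11 x^{2} + 3 x + 36}, which equals f(x).
F(17/2) = - \frac{4 \log{\left(\frac{9}{2} \right)}}{11} - \frac{8 \log{\left(10 \right)}}{99} + \frac{4 \log{\left(\frac{11}{2} \right)}}{9}; F(7) = - \frac{4 \log{\left(3 \right)}}{11} - \frac{8 \log{\left(\frac{17}{2} \right)}}{99} + \frac{4 \log{\left(4 \right)}}{9}.
Integral = F(17/2) - F(7) = - \frac{4 \log{\left(4 \right)}}{9} - \frac{4 \log{\left(\frac{9}{2} \right)}}{11} - \frac{8 \log{\left(10 \right)}}{99} + \frac{8 \log{\left(\frac{17}{2} \right)}}{99} + \frac{4 \log{\left(3 \right)}}{11} + \frac{4 \log{\left(\frac{11}{2} \right)}}{9}.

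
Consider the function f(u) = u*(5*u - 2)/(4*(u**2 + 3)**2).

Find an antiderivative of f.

Since d/du undoes antidifferentiation here, F'(u) = f(u) is required of F(u).
Check: d/du[(5*sqrt(3)*u**2*atan(sqrt(3)*u/3) - 15*u + 15*sqrt(3)*atan(sqrt(3)*u/3) + 6)/(24*u**2 + 72)] = (5*u**2 - 2*u)/(4*u**4 + 24*u**2 + 36), which equals f(u).

An antiderivative is F(u) = (5*sqrt(3)*u**2*atan(sqrt(3)*u/3) - 15*u + 15*sqrt(3)*atan(sqrt(3)*u/3) + 6)/(24*u**2 + 72).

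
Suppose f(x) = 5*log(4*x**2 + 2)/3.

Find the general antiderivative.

Recover f(x) by differentiating a candidate F(x); any mismatch rules it out.
Check: d/dx[5*(x*log(4*x**2 + 2) - 2*x + sqrt(2)*atan(sqrt(2)*x))/3] = 5*log(2*x**2 + 1)/3 + 5*log(2)/3, which equals f(x).

F(x) = 5*(x*log(4*x**2 + 2) - 2*x + sqrt(2)*atan(sqrt(2)*x))/3 + C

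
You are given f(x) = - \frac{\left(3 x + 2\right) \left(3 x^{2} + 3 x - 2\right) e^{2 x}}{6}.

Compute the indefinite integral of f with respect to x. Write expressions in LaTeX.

F(x) = - \frac{3 x^{3} e^{2 x}}{4} - \frac{x^{2} e^{2 x}}{8} + \frac{x e^{2 x}}{8} + \frac{13 e^{2 x}}{48} + C

Recognize the product-rule pattern: f = u'v + uv' with u = - \frac{3 x^{3}}{4} - \frac{x^{2}}{8} + \frac{x}{8} + \frac{13}{48}, v = e^{2 x}, so integration by parts undoes it.
Check: d/dx[- \frac{3 x^{3} e^{2 x}}{4} - \frac{x^{2} e^{2 x}}{8} + \frac{x e^{2 x}}{8} + \frac{13 e^{2 x}}{48}] = - \frac{3 x^{3} e^{2 x}}{2} - \frac{5 x^{2} e^{2 x}}{2} + \frac{2 e^{2 x}}{3}, which equals f(x).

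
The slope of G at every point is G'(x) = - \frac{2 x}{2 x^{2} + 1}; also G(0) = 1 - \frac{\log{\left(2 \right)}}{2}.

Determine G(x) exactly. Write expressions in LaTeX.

The substitution u = 4 x^{2} + 2 works: G'(x) is exactly (dG/du)*(du/dx) for that inner function.
A general antiderivative is - \frac{\log{\left(4 x^{2} + 2 \right)}}{2} + C.
The condition gives C = 1 - \frac{\log{\left(2 \right)}}{2} - (- \frac{\log{\left(2 \right)}}{2}) = 1.
So G(x) = \frac{2 - \log{\left(4 x^{2} + 2 \right)}}{2}.
Check: d/dx[\frac{2 - \log{\left(4 x^{2} + 2 \right)}}{2}] = - \frac{2 x}{2 x^{2} + 1} = G'(x).

G(x) = \frac{2 - \log{\left(4 x^{2} + 2 \right)}}{2}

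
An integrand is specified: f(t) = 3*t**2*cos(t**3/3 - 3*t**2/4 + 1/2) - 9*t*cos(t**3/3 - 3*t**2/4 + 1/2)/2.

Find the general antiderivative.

F(t) = 3*sin(t**3/3 - 3*t**2/4 + 1/2) + C

The substitution u = t**3/3 - 3*t**2/4 + 1/2 works: f is exactly (dF/du)*(du/dt) for that inner function.
Check: d/dt[3*sin(t**3/3 - 3*t**2/4 + 1/2)] = 3*t**2*cos(t**3/3 - 3*t**2/4 + 1/2) - 9*t*cos(t**3/3 - 3*t**2/4 + 1/2)/2 = f(t).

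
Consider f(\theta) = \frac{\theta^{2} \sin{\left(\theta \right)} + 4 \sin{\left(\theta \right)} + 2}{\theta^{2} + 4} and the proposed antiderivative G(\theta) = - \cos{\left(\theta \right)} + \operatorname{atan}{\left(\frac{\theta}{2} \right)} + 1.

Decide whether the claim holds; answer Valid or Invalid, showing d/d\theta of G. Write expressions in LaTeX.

d/d\theta[G] = \frac{\theta^{2} \sin{\left(\theta \right)} + 4 \sin{\left(\theta \right)} + 2}{\theta^{2} + 4}
This equals f(\theta) exactly, so the claim holds.

Valid - differentiating G returns exactly f.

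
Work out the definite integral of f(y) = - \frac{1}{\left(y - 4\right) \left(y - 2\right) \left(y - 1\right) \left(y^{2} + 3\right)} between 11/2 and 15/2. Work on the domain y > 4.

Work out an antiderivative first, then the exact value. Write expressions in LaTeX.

Factor the denominator (\left(y - 4\right) \left(y - 2\right) \left(y - 1\right) \left(y^{2} + 3\right)) and decompose: f = \frac{11 y - 13}{532 \left(y^{2} + 3\right)} - \frac{1}{12 \left(y - 1\right)} + \frac{1}{14 \left(y - 2\right)} - \frac{1}{114 \left(y - 4\right)}; each piece integrates to a log, atan, or power term.
F(y) = - \frac{28 \log{\left(y - 4 \right)} - 228 \log{\left(y - 2 \right)} + 266 \log{\left(y - 1 \right)} - 33 \log{\left(y^{2} + 3 \right)} + 26 \sqrt{3} \operatorname{atan}{\left(\frac{\sqrt{3} y}{3} \right)}}{3192} is an antiderivative of f.
Check: d/dy[- \frac{28 \log{\left(y - 4 \right)} - 228 \log{\left(y - 2 \right)} + 266 \log{\left(y - 1 \right)} - 33 \log{\left(y^{2} + 3 \right)} + 26 \sqrt{3} \operatorname{atan}{\left(\frac{\sqrt{3} y}{3} \right)}}{3192}] = - \frac{1}{y^{5} - 7 y^{4} + 17 y^{3} - 29 y^{2} + 42 y - 24}, which equals f(y).
F(15/2) = - \frac{\log{\left(\frac{13}{2} \right)}}{12} - \frac{13 \sqrt{3} \operatorname{atan}{\left(\frac{5 \sqrt{3}}{2} \right)}}{1596} - \frac{\log{\left(\frac{7}{2} \right)}}{114} + \frac{11 \log{\left(\frac{237}{4} \right)}}{1064} + \frac{\log{\left(\frac{11}{2} \right)}}{14}; F(11/2) = - \frac{\log{\left(\frac{9}{2} \right)}}{12} - \frac{13 \sqrt{3} \operatorname{atan}{\left(\frac{11 \sqrt{3}}{6} \right)}}{1596} - \frac{\log{\left(\frac{3}{2} \right)}}{114} + \frac{11 \log{\left(\frac{133}{4} \right)}}{1064} + \frac{\log{\left(\frac{7}{2} \right)}}{14}.
Integral = F(15/2) - F(11/2) = - \frac{\log{\left(\frac{13}{2} \right)}}{12} - \frac{32 \log{\left(\frac{7}{2} \right)}}{399} - \frac{11 \log{\left(\frac{133}{4} \right)}}{1064} - \frac{13 \sqrt{3} \operatorname{atan}{\left(\frac{5 \sqrt{3}}{2} \right)}}{1596} + \frac{\log{\left(\frac{3}{2} \right)}}{114} + \frac{13 \sqrt{3} \operatorname{atan}{\left(\frac{11 \sqrt{3}}{6} \right)}}{1596} + \frac{11 \log{\left(\frac{237}{4} \right)}}{1064} + \frac{\log{\left(\frac{11}{2} \right)}}{14} + \frac{\log{\left(\frac{9}{2} \right)}}{12}.

Antiderivative: F(y) = - \frac{28 \log{\left(y - 4 \right)} - 228 \log{\left(y - 2 \right)} + 266 \log{\left(y - 1 \right)} - 33 \log{\left(y^{2} + 3 \right)} + 26 \sqrt{3} \operatorname{atan}{\left(\frac{\sqrt{3} y}{3} \right)}}{3192}; value = - \frac{\log{\left(\frac{13}{2} \right)}}{12} - \frac{32 \log{\left(\frac{7}{2} \right)}}{399} - \frac{11 \log{\left(\frac{133}{4} \right)}}{1064} - \frac{13 \sqrt{3} \operatorname{atan}{\left(\frac{5 \sqrt{3}}{2} \right)}}{1596} + \frac{\log{\left(\frac{3}{2} \right)}}{114} + \frac{13 \sqrt{3} \operatorname{atan}{\left(\frac{11 \sqrt{3}}{6} \right)}}{1596} + \frac{11 \log{\left(\frac{237}{4} \right)}}{1064} + \frac{\log{\left(\frac{11}{2} \right)}}{14} + \frac{\log{\left(\frac{9}{2} \right)}}{12}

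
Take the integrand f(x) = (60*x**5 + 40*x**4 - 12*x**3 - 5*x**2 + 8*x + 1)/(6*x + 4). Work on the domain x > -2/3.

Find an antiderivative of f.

A candidate is checked by its d/dx: the result must match f(x).
Check: d/dx[2*x**5 - 2*x**3/3 + x**2/4 + x - log(3*x/2 + 1)/2] = (60*x**5 + 40*x**4 - 12*x**3 - 5*x**2 + 8*x + 1)/(6*x + 4) = f(x).

An antiderivative is F(x) = 2*x**5 - 2*x**3/3 + x**2/4 + x - log(3*x/2 + 1)/2.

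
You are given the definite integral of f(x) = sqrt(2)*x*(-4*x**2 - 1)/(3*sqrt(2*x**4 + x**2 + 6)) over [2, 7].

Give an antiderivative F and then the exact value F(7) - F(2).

Antiderivative: F(x) = -2*sqrt(x**4 + x**2/2 + 3)/3; value = -sqrt(9714)/3 + 2*sqrt(21)/3

The substitution u = x**4 + x**2/2 + 3 works: f is exactly (dF/du)*(du/dx) for that inner function.
F(x) = -2*sqrt(x**4 + x**2/2 + 3)/3 is an antiderivative of f.
Check: d/dx[-2*sqrt(x**4 + x**2/2 + 3)/3] = (-4*sqrt(2)*x**3 - sqrt(2)*x)/(3*sqrt(2*x**4 + x**2 + 6)), which equals f(x).
F(7) = -sqrt(9714)/3; F(2) = -2*sqrt(21)/3.
Integral = F(7) - F(2) = -sqrt(9714)/3 + 2*sqrt(21)/3.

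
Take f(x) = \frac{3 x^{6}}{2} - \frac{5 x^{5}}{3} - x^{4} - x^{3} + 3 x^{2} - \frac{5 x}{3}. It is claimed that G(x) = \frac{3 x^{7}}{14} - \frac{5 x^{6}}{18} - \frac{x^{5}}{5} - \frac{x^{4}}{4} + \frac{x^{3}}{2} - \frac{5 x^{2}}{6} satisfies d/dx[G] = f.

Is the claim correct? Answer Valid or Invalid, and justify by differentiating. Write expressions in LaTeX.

Invalid: d/dx[G] - f = - \frac{3 x^{2}}{2}, which is not 0.

d/dx[G] = \frac{3 x^{6}}{2} - \frac{5 x^{5}}{3} - x^{4} - x^{3} + \frac{3 x^{2}}{2} - \frac{5 x}{3}
d/dx[G] - f(x) = - \frac{3 x^{2}}{2} != 0.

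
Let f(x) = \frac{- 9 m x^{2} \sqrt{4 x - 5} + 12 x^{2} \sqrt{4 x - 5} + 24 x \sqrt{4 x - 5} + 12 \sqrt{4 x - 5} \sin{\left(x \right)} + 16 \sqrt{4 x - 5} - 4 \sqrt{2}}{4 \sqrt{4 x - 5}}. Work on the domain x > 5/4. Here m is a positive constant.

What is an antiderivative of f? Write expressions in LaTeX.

Recover f(x) by differentiating a candidate F(x); any mismatch rules it out.
Check: d/dx[- \frac{3 m x^{3}}{4} + x^{3} + 3 x^{2} + 4 x - \sqrt{2 x - \frac{5}{2}} - 3 \cos{\left(x \right)}] = \frac{- 9 m x^{2} \sqrt{4 x - 5} + 12 x^{2} \sqrt{4 x - 5} + 24 x \sqrt{4 x - 5} + 12 \sqrt{4 x - 5} \sin{\left(x \right)} + 16 \sqrt{4 x - 5} - 4 \sqrt{2}}{4 \sqrt{4 x - 5}} = f(x).

An antiderivative is F(x) = - \frac{3 m x^{3}}{4} + x^{3} + 3 x^{2} + 4 x - \sqrt{2 x - \frac{5}{2}} - 3 \cos{\left(x \right)}.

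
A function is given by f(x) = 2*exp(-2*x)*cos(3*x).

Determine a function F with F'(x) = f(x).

An antiderivative is F(x) = 2*(3*sin(3*x) - 2*cos(3*x))*exp(-2*x)/13.

Recover f(x) by differentiating a candidate F(x); any mismatch rules it out.
Check: d/dx[2*(3*sin(3*x) - 2*cos(3*x))*exp(-2*x)/13] = 2*exp(-2*x)*cos(3*x) = f(x).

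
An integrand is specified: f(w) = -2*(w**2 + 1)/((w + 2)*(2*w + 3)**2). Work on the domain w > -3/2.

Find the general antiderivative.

Factor the denominator ((w + 2)*(2*w + 3)**2) and decompose: f = 19/(2*w + 3) - 13/(2*w + 3)**2 - 10/(w + 2); each piece integrates to a log, atan, or power term.
Check: d/dw[19*log(w + 3/2)/2 - 10*log(w + 2) + 13/(4*w + 6)] = (-2*w**2 - 2)/(4*w**3 + 20*w**2 + 33*w + 18), which equals f(w).

F(w) = 19*log(w + 3/2)/2 - 10*log(w + 2) + 13/(4*w + 6) + C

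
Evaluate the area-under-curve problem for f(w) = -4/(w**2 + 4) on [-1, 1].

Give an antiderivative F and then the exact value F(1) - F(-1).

Antiderivative: F(w) = -2*atan(w/2); value = -4*atan(1/2)

A candidate is checked by its d/dw: the result must match f(w).
F(w) = -2*atan(w/2) is an antiderivative of f.
Check: d/dw[-2*atan(w/2)] = -4/(w**2 + 4) = f(w).
F(1) = -2*atan(1/2); F(-1) = 2*atan(1/2).
Integral = F(1) - F(-1) = -4*atan(1/2).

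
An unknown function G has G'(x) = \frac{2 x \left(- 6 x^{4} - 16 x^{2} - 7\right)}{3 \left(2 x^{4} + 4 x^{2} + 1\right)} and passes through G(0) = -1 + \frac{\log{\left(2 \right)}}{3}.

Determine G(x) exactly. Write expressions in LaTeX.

Any candidate G(x) must reproduce the stated G'(x) exactly.
A general antiderivative is - x^{2} - \frac{\log{\left(x^{4} + 2 x^{2} + \frac{1}{2} \right)}}{3} - 2 + C.
The condition gives C = -1 + \frac{\log{\left(2 \right)}}{3} - (-2 + \frac{\log{\left(2 \right)}}{3}) = 1.
So G(x) = - x^{2} - \frac{\log{\left(x^{4} + 2 x^{2} + \frac{1}{2} \right)}}{3} - 1.
Check: d/dx[- x^{2} - \frac{\log{\left(x^{4} + 2 x^{2} + \frac{1}{2} \right)}}{3} - 1] = \frac{- 12 x^{5} - 32 x^{3} - 14 x}{6 x^{4} + 12 x^{2} + 3}, which equals G'(x).

G(x) = - x^{2} - \frac{\log{\left(x^{4} + 2 x^{2} + \frac{1}{2} \right)}}{3} - 1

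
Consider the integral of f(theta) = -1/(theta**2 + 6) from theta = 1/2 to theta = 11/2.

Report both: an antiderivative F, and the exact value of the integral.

Antiderivative: F(theta) = -sqrt(6)*atan(sqrt(6)*theta/6)/6; value = -sqrt(6)*atan(11*sqrt(6)/12)/6 + sqrt(6)*atan(sqrt(6)/12)/6

Recover f(theta) by differentiating a candidate F(theta); any mismatch rules it out.
F(theta) = -sqrt(6)*atan(sqrt(6)*theta/6)/6 is an antiderivative of f.
Check: d/dtheta[-sqrt(6)*atan(sqrt(6)*theta/6)/6] = -1/(theta**2 + 6) = f(theta).
F(11/2) = -sqrt(6)*atan(11*sqrt(6)/12)/6; F(1/2) = -sqrt(6)*atan(sqrt(6)/12)/6.
Integral = F(11/2) - F(1/2) = -sqrt(6)*atan(11*sqrt(6)/12)/6 + sqrt(6)*atan(sqrt(6)/12)/6.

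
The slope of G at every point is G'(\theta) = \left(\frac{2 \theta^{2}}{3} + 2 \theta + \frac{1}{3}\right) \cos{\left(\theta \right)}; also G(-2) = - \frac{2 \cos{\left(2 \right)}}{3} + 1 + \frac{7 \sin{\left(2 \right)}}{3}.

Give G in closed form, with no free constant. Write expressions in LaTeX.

Since d/d\theta undoes antidifferentiation here, G(\theta) must give back the stated G'(\theta).
A general antiderivative is \frac{2 \theta^{2} \sin{\left(\theta \right)}}{3} + 2 \theta \sin{\left(\theta \right)} + \frac{4 \theta \cos{\left(\theta \right)}}{3} - \sin{\left(\theta \right)} + 2 \cos{\left(\theta \right)} + C.
The condition gives C = - \frac{2 \cos{\left(2 \right)}}{3} + 1 + \frac{7 \sin{\left(2 \right)}}{3} - (- \frac{2 \cos{\left(2 \right)}}{3} + \frac{7 \sin{\left(2 \right)}}{3}) = 1.
So G(\theta) = \frac{2 \theta^{2} \sin{\left(\theta \right)} + 6 \theta \sin{\left(\theta \right)} + 4 \theta \cos{\left(\theta \right)} - 3 \sin{\left(\theta \right)} + 6 \cos{\left(\theta \right)} + 3}{3}.
Check: d/d\theta[\frac{2 \theta^{2} \sin{\left(\theta \right)} + 6 \theta \sin{\left(\theta \right)} + 4 \theta \cos{\left(\theta \right)} - 3 \sin{\left(\theta \right)} + 6 \cos{\left(\theta \right)} + 3}{3}] = \frac{2 \theta^{2} \cos{\left(\theta \right)}}{3} + 2 \theta \cos{\left(\theta \right)} + \frac{\cos{\left(\theta \right)}}{3}, which equals G'(\theta).

G(\theta) = \frac{2 \theta^{2} \sin{\left(\theta \right)} + 6 \theta \sin{\left(\theta \right)} + 4 \theta \cos{\left(\theta \right)} - 3 \sin{\left(\theta \right)} + 6 \cos{\left(\theta \right)} + 3}{3}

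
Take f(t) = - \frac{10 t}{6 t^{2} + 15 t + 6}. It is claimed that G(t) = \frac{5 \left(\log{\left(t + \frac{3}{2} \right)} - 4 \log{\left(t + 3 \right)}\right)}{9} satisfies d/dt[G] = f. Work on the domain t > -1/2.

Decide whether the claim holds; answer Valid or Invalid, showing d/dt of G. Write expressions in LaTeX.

Invalid: d/dt[G] - f = \frac{20 t^{2} + 20 t - 20}{12 t^{4} + 84 t^{3} + 201 t^{2} + 189 t + 54}, which is not 0.

d/dt[G] = \frac{- 10 t - 10}{6 t^{2} + 27 t + 27}
d/dt[G] - f(t) = \frac{20 t^{2} + 20 t - 20}{12 t^{4} + 84 t^{3} + 201 t^{2} + 189 t + 54} != 0.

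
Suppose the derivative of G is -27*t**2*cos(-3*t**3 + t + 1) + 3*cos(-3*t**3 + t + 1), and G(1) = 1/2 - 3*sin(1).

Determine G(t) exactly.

G(t) = (6*sin(-3*t**3 + t + 1) + 1)/2

G'(t) matches the chain-rule pattern g'(h)*h' with inner function h(t) = -3*t**3 + t + 1; substituting u = h(t) collapses the integral.
A general antiderivative is 3*sin(-3*t**3 + t + 1) + C.
The condition gives C = 1/2 - 3*sin(1) - (-3*sin(1)) = 1/2.
So G(t) = (6*sin(-3*t**3 + t + 1) + 1)/2.
Check: d/dt[(6*sin(-3*t**3 + t + 1) + 1)/2] = -27*t**2*cos(-3*t**3 + t + 1) + 3*cos(-3*t**3 + t + 1) = G'(t).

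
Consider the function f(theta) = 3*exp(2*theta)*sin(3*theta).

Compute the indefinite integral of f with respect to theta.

A first test for any F(theta): its theta-derivative must equal f(theta) identically.
Check: d/dtheta[6*exp(2*theta)*sin(3*theta)/13 - 9*exp(2*theta)*cos(3*theta)/13] = 3*exp(2*theta)*sin(3*theta) = f(theta).

F(theta) = 6*exp(2*theta)*sin(3*theta)/13 - 9*exp(2*theta)*cos(3*theta)/13 + C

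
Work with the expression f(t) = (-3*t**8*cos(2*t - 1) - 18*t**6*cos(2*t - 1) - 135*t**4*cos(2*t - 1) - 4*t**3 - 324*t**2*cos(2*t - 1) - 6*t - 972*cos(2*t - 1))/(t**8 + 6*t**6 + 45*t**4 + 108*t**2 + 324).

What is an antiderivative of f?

An antiderivative is F(t) = (-3*(t**4 + 3*t**2 + 18)*sin(2*t - 1) + 2)/(2*(t**4 + 3*t**2 + 18)).

Since d/dt undoes antidifferentiation here, F'(t) = f(t) is required of F(t).
Check: d/dt[(-3*(t**4 + 3*t**2 + 18)*sin(2*t - 1) + 2)/(2*(t**4 + 3*t**2 + 18))] = (-3*t**8*cos(2*t - 1) - 18*t**6*cos(2*t - 1) - 135*t**4*cos(2*t - 1) - 4*t**3 - 324*t**2*cos(2*t - 1) - 6*t - 972*cos(2*t - 1))/(t**8 + 6*t**6 + 45*t**4 + 108*t**2 + 324) = f(t).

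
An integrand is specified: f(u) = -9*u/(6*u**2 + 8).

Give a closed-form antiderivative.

f matches the chain-rule pattern g'(h)*h' with inner function h(u) = 3*u**2/2 + 2; substituting w = h(u) collapses the integral.
Check: d/du[-3*log(3*u**2/2 + 2)/4] = -9*u/(6*u**2 + 8) = f(u).

An antiderivative is F(u) = -3*log(3*u**2/2 + 2)/4.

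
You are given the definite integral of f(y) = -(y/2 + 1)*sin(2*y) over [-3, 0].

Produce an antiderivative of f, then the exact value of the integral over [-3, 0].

Differentiate the proposed F(y) back; it has to land on f(y) exactly.
F(y) = (2*y*cos(2*y) - sin(2*y) + 4*cos(2*y))/8 is an antiderivative of f.
Check: d/dy[(2*y*cos(2*y) - sin(2*y) + 4*cos(2*y))/8] = -y*sin(2*y)/2 - sin(2*y), which equals f(y).
F(0) = 1/2; F(-3) = -cos(6)/4 + sin(6)/8.
Integral = F(0) - F(-3) = -sin(6)/8 + cos(6)/4 + 1/2.

Antiderivative: F(y) = (2*y*cos(2*y) - sin(2*y) + 4*cos(2*y))/8; value = -sin(6)/8 + cos(6)/4 + 1/2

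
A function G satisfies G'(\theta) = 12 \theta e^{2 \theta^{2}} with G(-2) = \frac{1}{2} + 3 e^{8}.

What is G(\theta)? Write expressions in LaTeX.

G(\theta) = 3 e^{2 \theta^{2}} + \frac{1}{2}

The substitution u = 2 \theta^{2} works: G'(\theta) is exactly (dG/du)*(du/d\theta) for that inner function.
A general antiderivative is 3 e^{2 \theta^{2}} + C.
The condition gives C = \frac{1}{2} + 3 e^{8} - (3 e^{8}) = \frac{1}{2}.
So G(\theta) = 3 e^{2 \theta^{2}} + \frac{1}{2}.
Check: d/d\theta[3 e^{2 \theta^{2}} + \frac{1}{2}] = 12 \theta e^{2 \theta^{2}} = G'(\theta).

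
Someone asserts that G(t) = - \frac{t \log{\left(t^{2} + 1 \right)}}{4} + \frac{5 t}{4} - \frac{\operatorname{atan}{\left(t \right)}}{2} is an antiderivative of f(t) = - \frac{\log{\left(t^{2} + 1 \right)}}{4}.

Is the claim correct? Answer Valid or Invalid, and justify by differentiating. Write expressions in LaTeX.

Invalid: d/dt[G] - f = \frac{3}{4}, which is not 0.

d/dt[G] = \frac{3}{4} - \frac{\log{\left(t^{2} + 1 \right)}}{4}
d/dt[G] - f(t) = \frac{3}{4} != 0.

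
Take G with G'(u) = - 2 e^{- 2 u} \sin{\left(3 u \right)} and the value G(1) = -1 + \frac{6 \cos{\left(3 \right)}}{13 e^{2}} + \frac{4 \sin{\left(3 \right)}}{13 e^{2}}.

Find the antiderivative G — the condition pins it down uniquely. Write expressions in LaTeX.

G(u) = -1 + \frac{4 e^{- 2 u} \sin{\left(3 u \right)}}{13} + \frac{6 e^{- 2 u} \cos{\left(3 u \right)}}{13}

Since d/du undoes antidifferentiation here, G(u) must give back the stated G'(u).
A general antiderivative is \frac{4 e^{- 2 u} \sin{\left(3 u \right)}}{13} + \frac{6 e^{- 2 u} \cos{\left(3 u \right)}}{13} + C.
The condition gives C = -1 + \frac{6 \cos{\left(3 \right)}}{13 e^{2}} + \frac{4 \sin{\left(3 \right)}}{13 e^{2}} - (\frac{6 \cos{\left(3 \right)}}{13 e^{2}} + \frac{4 \sin{\left(3 \right)}}{13 e^{2}}) = -1.
So G(u) = -1 + \frac{4 e^{- 2 u} \sin{\left(3 u \right)}}{13} + \frac{6 e^{- 2 u} \cos{\left(3 u \right)}}{13}.
Check: d/du[-1 + \frac{4 e^{- 2 u} \sin{\left(3 u \right)}}{13} + \frac{6 e^{- 2 u} \cos{\left(3 u \right)}}{13}] = - 2 e^{- 2 u} \sin{\left(3 u \right)} = G'(u).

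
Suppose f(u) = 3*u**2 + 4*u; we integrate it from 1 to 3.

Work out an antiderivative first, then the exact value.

Antiderivative: F(u) = u**3 + 2*u**2; value = 42

The integrand splits into summands that can be handled one at a time.
F(u) = u**3 + 2*u**2 is an antiderivative of f.
Check: d/du[u**3 + 2*u**2] = 3*u**2 + 4*u = f(u).
F(3) = 45; F(1) = 3.
Integral = F(3) - F(1) = 42.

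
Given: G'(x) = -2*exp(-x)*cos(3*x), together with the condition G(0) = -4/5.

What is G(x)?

G(x) = (-5*exp(x) - 3*sin(3*x) + cos(3*x))*exp(-x)/5

For G(x) to be correct, d/dx[G] must agree with the stated G'(x) identically.
A general antiderivative is -3*exp(-x)*sin(3*x)/5 + exp(-x)*cos(3*x)/5 + C.
The condition gives C = -4/5 - (1/5) = -1.
So G(x) = (-5*exp(x) - 3*sin(3*x) + cos(3*x))*exp(-x)/5.
Check: d/dx[(-5*exp(x) - 3*sin(3*x) + cos(3*x))*exp(-x)/5] = -2*exp(-x)*cos(3*x) = G'(x).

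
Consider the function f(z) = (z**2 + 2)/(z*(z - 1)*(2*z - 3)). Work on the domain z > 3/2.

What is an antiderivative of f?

An antiderivative is F(z) = 2*log(z)/3 + 17*log(z - 3/2)/6 - 3*log(z - 1).

The denominator factors as z*(z - 1)*(2*z - 3); partial fractions split f into directly integrable pieces: 17/(3*(2*z - 3)) - 3/(z - 1) + 2/(3*z).
Check: d/dz[2*log(z)/3 + 17*log(z - 3/2)/6 - 3*log(z - 1)] = (z**2 + 2)/(2*z**3 - 5*z**2 + 3*z), which equals f(z).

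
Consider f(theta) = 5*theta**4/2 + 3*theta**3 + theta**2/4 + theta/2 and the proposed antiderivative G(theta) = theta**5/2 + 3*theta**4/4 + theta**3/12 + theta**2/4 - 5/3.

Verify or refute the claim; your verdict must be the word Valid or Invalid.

d/dtheta[G] = 5*theta**4/2 + 3*theta**3 + theta**2/4 + theta/2
This equals f(theta) exactly, so the claim holds.

Valid: G'(theta) = f(theta).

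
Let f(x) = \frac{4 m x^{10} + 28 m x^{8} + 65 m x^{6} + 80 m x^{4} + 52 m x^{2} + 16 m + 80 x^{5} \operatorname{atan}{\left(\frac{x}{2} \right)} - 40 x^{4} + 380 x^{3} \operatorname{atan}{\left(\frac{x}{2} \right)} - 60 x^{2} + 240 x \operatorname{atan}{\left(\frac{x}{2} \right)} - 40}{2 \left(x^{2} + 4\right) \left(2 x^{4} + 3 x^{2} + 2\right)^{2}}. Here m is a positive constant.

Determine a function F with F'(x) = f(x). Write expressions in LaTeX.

Differentiate the proposed F(x) back; it has to land on f(x) exactly.
Check: d/dx[\frac{m x}{2} - \frac{5 \operatorname{atan}{\left(\frac{x}{2} \right)}}{2 x^{4} + 3 x^{2} + 2}] = \frac{4 m x^{10} + 28 m x^{8} + 65 m x^{6} + 80 m x^{4} + 52 m x^{2} + 16 m + 80 x^{5} \operatorname{atan}{\left(\frac{x}{2} \right)} - 40 x^{4} + 380 x^{3} \operatorname{atan}{\left(\frac{x}{2} \right)} - 60 x^{2} + 240 x \operatorname{atan}{\left(\frac{x}{2} \right)} - 40}{8 x^{10} + 56 x^{8} + 130 x^{6} + 160 x^{4} + 104 x^{2} + 32}, which equals f(x).

An antiderivative is F(x) = \frac{m x}{2} - \frac{5 \operatorname{atan}{\left(\frac{x}{2} \right)}}{2 x^{4} + 3 x^{2} + 2}.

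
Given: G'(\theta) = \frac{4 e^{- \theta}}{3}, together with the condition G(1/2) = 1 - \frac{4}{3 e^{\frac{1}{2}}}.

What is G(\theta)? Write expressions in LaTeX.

G(\theta) = \frac{\left(3 e^{\theta} - 4\right) e^{- \theta}}{3}

For G(\theta) to be correct, d/d\theta[G] must agree with the stated G'(\theta) identically.
A general antiderivative is - \frac{4 e^{- \theta}}{3} + C.
The condition gives C = 1 - \frac{4}{3 e^{\frac{1}{2}}} - (- \frac{4}{3 e^{\frac{1}{2}}}) = 1.
So G(\theta) = \frac{\left(3 e^{\theta} - 4\right) e^{- \theta}}{3}.
Check: d/d\theta[\frac{\left(3 e^{\theta} - 4\right) e^{- \theta}}{3}] = \frac{4 e^{- \theta}}{3} = G'(\theta).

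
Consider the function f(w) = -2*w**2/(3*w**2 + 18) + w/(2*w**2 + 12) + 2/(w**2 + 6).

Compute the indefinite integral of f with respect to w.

F(w) = (-8*w + 3*log(w**2 + 6) + 12*sqrt(6)*atan(sqrt(6)*w/6))/12 + C

Integrate term by term and add the pieces.
Check: d/dw[(-8*w + 3*log(w**2 + 6) + 12*sqrt(6)*atan(sqrt(6)*w/6))/12] = (-4*w**2 + 3*w + 12)/(6*w**2 + 36), which equals f(w).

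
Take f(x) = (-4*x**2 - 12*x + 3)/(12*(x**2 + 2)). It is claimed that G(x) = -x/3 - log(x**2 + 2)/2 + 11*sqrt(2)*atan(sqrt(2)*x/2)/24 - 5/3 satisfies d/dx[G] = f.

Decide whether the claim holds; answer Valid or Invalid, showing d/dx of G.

d/dx[G] = (-4*x**2 - 12*x + 3)/(12*x**2 + 24)
This equals f(x) exactly, so the claim holds.

Valid - the claim checks out under differentiation.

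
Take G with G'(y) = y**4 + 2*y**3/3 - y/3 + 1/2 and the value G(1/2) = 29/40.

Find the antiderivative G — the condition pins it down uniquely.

The integrand splits into summands that can be handled one at a time.
A general antiderivative is y**5/5 + y**4/6 - y**2/6 + y/2 + C.
The condition gives C = 29/40 - (9/40) = 1/2.
So G(y) = y**5/5 + y**4/6 - y**2/6 + y/2 + 1/2.
Check: d/dy[y**5/5 + y**4/6 - y**2/6 + y/2 + 1/2] = y**4 + 2*y**3/3 - y/3 + 1/2 = G'(y).

G(y) = y**5/5 + y**4/6 - y**2/6 + y/2 + 1/2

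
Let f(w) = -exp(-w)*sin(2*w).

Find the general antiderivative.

F(w) = exp(-w)*sin(2*w)/5 + 2*exp(-w)*cos(2*w)/5 + C

A candidate is checked by its d/dw: the result must match f(w).
Check: d/dw[exp(-w)*sin(2*w)/5 + 2*exp(-w)*cos(2*w)/5] = -exp(-w)*sin(2*w) = f(w).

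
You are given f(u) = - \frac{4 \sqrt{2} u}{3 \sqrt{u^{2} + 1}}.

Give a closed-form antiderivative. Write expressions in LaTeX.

An antiderivative is F(u) = - \frac{4 \sqrt{2} \sqrt{u^{2} + 1}}{3}.

The substitution w = 2 u^{2} + 2 works: f is exactly (dF/dw)*(dw/du) for that inner function.
Check: d/du[- \frac{4 \sqrt{2} \sqrt{u^{2} + 1}}{3}] = - \frac{4 \sqrt{2} u}{3 \sqrt{u^{2} + 1}} = f(u).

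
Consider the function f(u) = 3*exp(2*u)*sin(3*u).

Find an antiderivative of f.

An antiderivative is F(u) = -3*(-2*sin(3*u) + 3*cos(3*u))*exp(2*u)/13.

A candidate is checked by its d/du: the result must match f(u).
Check: d/du[-3*(-2*sin(3*u) + 3*cos(3*u))*exp(2*u)/13] = 3*exp(2*u)*sin(3*u) = f(u).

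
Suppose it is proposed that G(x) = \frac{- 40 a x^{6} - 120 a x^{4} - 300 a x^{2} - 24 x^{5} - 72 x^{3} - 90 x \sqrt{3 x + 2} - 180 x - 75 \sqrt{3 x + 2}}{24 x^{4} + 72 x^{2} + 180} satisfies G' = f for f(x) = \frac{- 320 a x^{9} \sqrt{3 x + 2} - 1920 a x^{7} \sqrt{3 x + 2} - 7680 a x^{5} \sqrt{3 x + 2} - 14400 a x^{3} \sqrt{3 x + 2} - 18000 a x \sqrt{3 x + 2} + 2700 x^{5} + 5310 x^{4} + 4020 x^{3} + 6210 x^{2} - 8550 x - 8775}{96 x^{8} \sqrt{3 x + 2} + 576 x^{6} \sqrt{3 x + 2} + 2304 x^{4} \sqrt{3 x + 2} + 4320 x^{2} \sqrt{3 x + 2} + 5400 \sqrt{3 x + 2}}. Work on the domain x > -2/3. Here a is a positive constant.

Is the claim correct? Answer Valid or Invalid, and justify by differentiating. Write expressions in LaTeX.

d/dx[G] = \frac{- 320 a x^{9} \sqrt{3 x + 2} - 1920 a x^{7} \sqrt{3 x + 2} - 7680 a x^{5} \sqrt{3 x + 2} - 14400 a x^{3} \sqrt{3 x + 2} - 18000 a x \sqrt{3 x + 2} - 96 x^{8} \sqrt{3 x + 2} - 576 x^{6} \sqrt{3 x + 2} + 2700 x^{5} - 2304 x^{4} \sqrt{3 x + 2} + 5310 x^{4} + 4020 x^{3} - 4320 x^{2} \sqrt{3 x + 2} + 6210 x^{2} - 8550 x - 5400 \sqrt{3 x + 2} - 8775}{96 x^{8} \sqrt{3 x + 2} + 576 x^{6} \sqrt{3 x + 2} + 2304 x^{4} \sqrt{3 x + 2} + 4320 x^{2} \sqrt{3 x + 2} + 5400 \sqrt{3 x + 2}}
d/dx[G] - f(x) = -1 != 0.

Invalid: d/dx[G] - f = -1, which is not 0.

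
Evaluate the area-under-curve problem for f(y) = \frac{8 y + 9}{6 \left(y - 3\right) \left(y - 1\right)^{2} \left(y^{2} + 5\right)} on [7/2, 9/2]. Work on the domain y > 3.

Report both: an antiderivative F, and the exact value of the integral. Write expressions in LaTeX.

The denominator factors as 6 \left(y - 3\right) \left(y - 1\right)^{2} \left(y^{2} + 5\right); partial fractions split f into directly integrable pieces: \frac{79 y + 139}{1512 \left(y^{2} + 5\right)} - \frac{65}{432 \left(y - 1\right)} - \frac{17}{72 \left(y - 1\right)^{2}} + \frac{11}{112 \left(y - 3\right)}.
F(y) = \frac{1485 y \log{\left(y - 3 \right)} - 2275 y \log{\left(y - 1 \right)} + 395 y \log{\left(y^{2} + 5 \right)} + 278 \sqrt{5} y \operatorname{atan}{\left(\frac{\sqrt{5} y}{5} \right)} - 1485 \log{\left(y - 3 \right)} + 2275 \log{\left(y - 1 \right)} - 395 \log{\left(y^{2} + 5 \right)} - 278 \sqrt{5} \operatorname{atan}{\left(\frac{\sqrt{5} y}{5} \right)} + 3570}{15120 y - 15120} is an antiderivative of f.
Check: d/dy[\frac{1485 y \log{\left(y - 3 \right)} - 2275 y \log{\left(y - 1 \right)} + 395 y \log{\left(y^{2} + 5 \right)} + 278 \sqrt{5} y \operatorname{atan}{\left(\frac{\sqrt{5} y}{5} \right)} - 1485 \log{\left(y - 3 \right)} + 2275 \log{\left(y - 1 \right)} - 395 \log{\left(y^{2} + 5 \right)} - 278 \sqrt{5} \operatorname{atan}{\left(\frac{\sqrt{5} y}{5} \right)} + 3570}{15120 y - 15120}] = \frac{8 y + 9}{6 y^{5} - 30 y^{4} + 72 y^{3} - 168 y^{2} + 210 y - 90}, which equals f(y).
F(9/2) = - \frac{65 \log{\left(\frac{7}{2} \right)}}{432} + \frac{11 \log{\left(\frac{3}{2} \right)}}{112} + \frac{139 \sqrt{5} \operatorname{atan}{\left(\frac{9 \sqrt{5}}{10} \right)}}{7560} + \frac{17}{252} + \frac{79 \log{\left(\frac{101}{4} \right)}}{3024}; F(7/2) = - \frac{65 \log{\left(\frac{5}{2} \right)}}{432} - \frac{11 \log{\left(2 \right)}}{112} + \frac{139 \sqrt{5} \operatorname{atan}{\left(\frac{7 \sqrt{5}}{10} \right)}}{7560} + \frac{79 \log{\left(\frac{69}{4} \right)}}{3024} + \frac{17}{180}.
Integral = F(9/2) - F(7/2) = - \frac{65 \log{\left(\frac{7}{2} \right)}}{432} - \frac{79 \log{\left(\frac{69}{4} \right)}}{3024} - \frac{139 \sqrt{5} \operatorname{atan}{\left(\frac{7 \sqrt{5}}{10} \right)}}{7560} - \frac{17}{630} + \frac{11 \log{\left(\frac{3}{2} \right)}}{112} + \frac{139 \sqrt{5} \operatorname{atan}{\left(\frac{9 \sqrt{5}}{10} \right)}}{7560} + \frac{11 \log{\left(2 \right)}}{112} + \frac{79 \log{\left(\frac{101}{4} \right)}}{3024} + \frac{65 \log{\left(\frac{5}{2} \right)}}{432}.

Antiderivative: F(y) = \frac{1485 y \log{\left(y - 3 \right)} - 2275 y \log{\left(y - 1 \right)} + 395 y \log{\left(y^{2} + 5 \right)} + 278 \sqrt{5} y \operatorname{atan}{\left(\frac{\sqrt{5} y}{5} \right)} - 1485 \log{\left(y - 3 \right)} + 2275 \log{\left(y - 1 \right)} - 395 \log{\left(y^{2} + 5 \right)} - 278 \sqrt{5} \operatorname{atan}{\left(\frac{\sqrt{5} y}{5} \right)} + 3570}{15120 y - 15120}; value = - \frac{65 \log{\left(\frac{7}{2} \right)}}{432} - \frac{79 \log{\left(\frac{69}{4} \right)}}{3024} - \frac{139 \sqrt{5} \operatorname{atan}{\left(\frac{7 \sqrt{5}}{10} \right)}}{7560} - \frac{17}{630} + \frac{11 \log{\left(\frac{3}{2} \right)}}{112} + \frac{139 \sqrt{5} \operatorname{atan}{\left(\frac{9 \sqrt{5}}{10} \right)}}{7560} + \frac{11 \log{\left(2 \right)}}{112} + \frac{79 \log{\left(\frac{101}{4} \right)}}{3024} + \frac{65 \log{\left(\frac{5}{2} \right)}}{432}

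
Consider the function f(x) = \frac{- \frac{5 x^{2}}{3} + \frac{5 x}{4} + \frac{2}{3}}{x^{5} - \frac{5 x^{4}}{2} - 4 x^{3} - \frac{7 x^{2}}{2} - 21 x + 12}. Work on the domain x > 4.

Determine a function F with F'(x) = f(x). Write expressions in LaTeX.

Factor the denominator (6 \left(x - 4\right) \left(x + 2\right) \left(2 x - 1\right) \left(x^{2} + 3\right)) and decompose: f = \frac{1705 x + 664}{10374 \left(x^{2} + 3\right)} - \frac{4}{65 \left(2 x - 1\right)} - \frac{17}{210 \left(x + 2\right)} - \frac{1}{19 \left(x - 4\right)}; each piece integrates to a log, atan, or power term.
Check: d/dx[- \frac{\log{\left(x - 4 \right)}}{19} - \frac{2 \log{\left(x - \frac{1}{2} \right)}}{65} - \frac{17 \log{\left(x + 2 \right)}}{210} + \frac{1705 \log{\left(x^{2} + 3 \right)}}{20748} + \frac{332 \sqrt{3} \operatorname{atan}{\left(\frac{\sqrt{3} x}{3} \right)}}{15561}] = \frac{- 20 x^{2} + 15 x + 8}{12 x^{5} - 30 x^{4} - 48 x^{3} - 42 x^{2} - 252 x + 144}, which equals f(x).

An antiderivative is F(x) = - \frac{\log{\left(x - 4 \right)}}{19} - \frac{2 \log{\left(x - \frac{1}{2} \right)}}{65} - \frac{17 \log{\left(x + 2 \right)}}{210} + \frac{1705 \log{\left(x^{2} + 3 \right)}}{20748} + \frac{332 \sqrt{3} \operatorname{atan}{\left(\frac{\sqrt{3} x}{3} \right)}}{15561}.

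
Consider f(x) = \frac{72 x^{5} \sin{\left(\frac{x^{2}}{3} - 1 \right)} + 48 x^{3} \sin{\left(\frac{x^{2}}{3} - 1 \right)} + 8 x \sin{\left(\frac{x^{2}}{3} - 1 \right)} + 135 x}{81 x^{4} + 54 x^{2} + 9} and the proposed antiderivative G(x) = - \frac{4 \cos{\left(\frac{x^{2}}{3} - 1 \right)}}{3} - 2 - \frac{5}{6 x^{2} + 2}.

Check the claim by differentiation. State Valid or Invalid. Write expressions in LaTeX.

Valid - the claim checks out under differentiation.

d/dx[G] = \frac{72 x^{5} \sin{\left(\frac{x^{2}}{3} - 1 \right)} + 48 x^{3} \sin{\left(\frac{x^{2}}{3} - 1 \right)} + 8 x \sin{\left(\frac{x^{2}}{3} - 1 \right)} + 135 x}{81 x^{4} + 54 x^{2} + 9}
This equals f(x) exactly, so the claim holds.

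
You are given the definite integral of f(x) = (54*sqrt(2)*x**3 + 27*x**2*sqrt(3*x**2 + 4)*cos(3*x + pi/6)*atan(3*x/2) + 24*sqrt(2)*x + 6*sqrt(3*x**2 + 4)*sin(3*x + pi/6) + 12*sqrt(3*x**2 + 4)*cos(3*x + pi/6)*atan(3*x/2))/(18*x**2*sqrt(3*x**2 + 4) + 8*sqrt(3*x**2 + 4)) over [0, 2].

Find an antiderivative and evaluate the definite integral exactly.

Since d/dx undoes antidifferentiation here, F'(x) = f(x) is required of F(x).
F(x) = 2*sqrt(3*x**2/2 + 2) + sin(3*x + pi/6)*atan(3*x/2)/2 is an antiderivative of f.
Check: d/dx[2*sqrt(3*x**2/2 + 2) + sin(3*x + pi/6)*atan(3*x/2)/2] = (54*sqrt(2)*x**3 + 27*x**2*sqrt(3*x**2 + 4)*cos(3*x + pi/6)*atan(3*x/2) + 24*sqrt(2)*x + 6*sqrt(3*x**2 + 4)*sin(3*x + pi/6) + 12*sqrt(3*x**2 + 4)*cos(3*x + pi/6)*atan(3*x/2))/(18*x**2*sqrt(3*x**2 + 4) + 8*sqrt(3*x**2 + 4)) = f(x).
F(2) = sin(pi/6 + 6)*atan(3)/2 + 4*sqrt(2); F(0) = 2*sqrt(2).
Integral = F(2) - F(0) = sin(pi/6 + 6)*atan(3)/2 + 2*sqrt(2).

Antiderivative: F(x) = 2*sqrt(3*x**2/2 + 2) + sin(3*x + pi/6)*atan(3*x/2)/2; value = sin(pi/6 + 6)*atan(3)/2 + 2*sqrt(2)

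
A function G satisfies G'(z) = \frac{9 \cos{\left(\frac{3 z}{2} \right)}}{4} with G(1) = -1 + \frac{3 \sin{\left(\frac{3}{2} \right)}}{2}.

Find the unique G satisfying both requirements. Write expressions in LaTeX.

G(z) = \frac{3 \sin{\left(\frac{3 z}{2} \right)}}{2} - 1

Any candidate G(z) must reproduce the stated G'(z) exactly.
A general antiderivative is \frac{3 \sin{\left(\frac{3 z}{2} \right)}}{2} + C.
The condition gives C = -1 + \frac{3 \sin{\left(\frac{3}{2} \right)}}{2} - (\frac{3 \sin{\left(\frac{3}{2} \right)}}{2}) = -1.
So G(z) = \frac{3 \sin{\left(\frac{3 z}{2} \right)}}{2} - 1.
Check: d/dz[\frac{3 \sin{\left(\frac{3 z}{2} \right)}}{2} - 1] = \frac{9 \cos{\left(\frac{3 z}{2} \right)}}{4} = G'(z).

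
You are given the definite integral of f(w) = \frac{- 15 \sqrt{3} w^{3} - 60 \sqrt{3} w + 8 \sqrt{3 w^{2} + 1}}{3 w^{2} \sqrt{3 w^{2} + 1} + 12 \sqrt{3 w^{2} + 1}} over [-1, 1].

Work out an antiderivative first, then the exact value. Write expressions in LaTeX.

Antiderivative: F(w) = - 5 \sqrt{w^{2} + \frac{1}{3}} + \frac{4 \operatorname{atan}{\left(\frac{w}{2} \right)}}{3}; value = \frac{8 \operatorname{atan}{\left(\frac{1}{2} \right)}}{3}

A first test for any F(w): its w-derivative must equal f(w) identically.
F(w) = - 5 \sqrt{w^{2} + \frac{1}{3}} + \frac{4 \operatorname{atan}{\left(\frac{w}{2} \right)}}{3} is an antiderivative of f.
Check: d/dw[- 5 \sqrt{w^{2} + \frac{1}{3}} + \frac{4 \operatorname{atan}{\left(\frac{w}{2} \right)}}{3}] = \frac{- 15 \sqrt{3} w^{3} - 60 \sqrt{3} w + 8 \sqrt{3 w^{2} + 1}}{3 w^{2} \sqrt{3 w^{2} + 1} + 12 \sqrt{3 w^{2} + 1}} = f(w).
F(1) = - \frac{10 \sqrt{3}}{3} + \frac{4 \operatorname{atan}{\left(\frac{1}{2} \right)}}{3}; F(-1) = - \frac{10 \sqrt{3}}{3} - \frac{4 \operatorname{atan}{\left(\frac{1}{2} \right)}}{3}.
Integral = F(1) - F(-1) = \frac{8 \operatorname{atan}{\left(\frac{1}{2} \right)}}{3}.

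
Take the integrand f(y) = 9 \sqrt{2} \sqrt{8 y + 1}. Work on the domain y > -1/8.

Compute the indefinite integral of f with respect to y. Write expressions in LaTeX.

For F(y) to be correct the identity F'(y) - f(y) = 0 must hold.
Check: d/dy[\frac{3 \sqrt{2} \left(8 y + 1\right)^{\frac{3}{2}}}{4}] = 9 \sqrt{2} \sqrt{8 y + 1} = f(y).

F(y) = \frac{3 \sqrt{2} \left(8 y + 1\right)^{\frac{3}{2}}}{4} + C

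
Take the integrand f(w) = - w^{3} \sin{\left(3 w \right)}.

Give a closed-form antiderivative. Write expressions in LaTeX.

Recover f(w) by differentiating a candidate F(w); any mismatch rules it out.
Check: d/dw[\frac{9 w^{3} \cos{\left(3 w \right)} - 9 w^{2} \sin{\left(3 w \right)} - 6 w \cos{\left(3 w \right)} + 2 \sin{\left(3 w \right)}}{27}] = - w^{3} \sin{\left(3 w \right)} = f(w).

An antiderivative is F(w) = \frac{9 w^{3} \cos{\left(3 w \right)} - 9 w^{2} \sin{\left(3 w \right)} - 6 w \cos{\left(3 w \right)} + 2 \sin{\left(3 w \right)}}{27}.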